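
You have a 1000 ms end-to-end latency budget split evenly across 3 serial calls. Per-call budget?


Formula: per_stage = total_budget / stages
per_stage = 1000 / 3
per_stage = 333.33 ms

333.33 ms


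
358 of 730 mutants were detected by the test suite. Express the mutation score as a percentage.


Mutation score = killed / total * 100
Mutation score = 358 / 730 * 100
Mutation score = 49.04%

49.04%


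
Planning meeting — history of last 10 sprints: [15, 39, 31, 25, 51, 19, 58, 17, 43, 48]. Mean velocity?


Formula: Avg velocity = Total points / Number of sprints
Points: [15, 39, 31, 25, 51, 19, 58, 17, 43, 48]
Sum = 15 + 39 + 31 + 25 + 51 + 19 + 58 + 17 + 43 + 48 = 346
Avg velocity = 346 / 10 = 34.6 points/sprint

34.6 points/sprint


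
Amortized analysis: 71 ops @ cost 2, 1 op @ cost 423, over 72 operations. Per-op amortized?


Formula: Amortized cost = Total cost / Operations
Total cost = (71 * 2) + (1 * 423)
Total cost = 142 + 423 = 565
Amortized = 565 / 72 = 7.8472

7.8472


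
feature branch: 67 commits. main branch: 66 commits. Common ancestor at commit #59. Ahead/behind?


Common ancestor: commit #59
feature commits after divergence: 67 - 59 = 8
main commits after divergence: 66 - 59 = 7
feature is 8 commits ahead of main
main is 7 commits ahead of feature

feature ahead: 8, main ahead: 7


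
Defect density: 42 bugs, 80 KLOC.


Defect density = defects / KLOC
Defect density = 42 / 80
Defect density = 0.525 defects/KLOC

0.525 defects/KLOC


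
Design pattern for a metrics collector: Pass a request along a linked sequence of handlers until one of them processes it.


This matches the Chain of Responsibility pattern

Chain of Responsibility


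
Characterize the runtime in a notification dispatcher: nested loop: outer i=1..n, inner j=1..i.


Reasoning: triangle: n(n+1)/2 ~ n^2/2
Complexity: O(n^2)

O(n^2)


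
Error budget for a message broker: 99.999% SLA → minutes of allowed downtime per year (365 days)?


Formula: allowed downtime = period * (100 - SLA) / 100
Period (year (365 days)) = 525600 minutes
Unavailability fraction = (100 - 99.999) / 100
Allowed downtime = 525600 * (100 - 99.999) / 100
Allowed downtime = 5.256 minutes

5.256 minutes


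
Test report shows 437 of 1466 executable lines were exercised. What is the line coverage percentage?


Coverage = covered / total * 100
Coverage = 437 / 1466 * 100
Coverage = 29.81%

29.81%


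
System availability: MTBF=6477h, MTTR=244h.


Availability = MTBF / (MTBF + MTTR)
Availability = 6477 / (6477 + 244)
Availability = 6477 / 6721
Availability = 96.3696%

96.3696%


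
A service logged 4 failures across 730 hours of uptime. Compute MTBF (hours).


Formula: MTBF = Total operating time / Number of failures
MTBF = 730 / 4
MTBF = 182.5 hours

182.5 hours


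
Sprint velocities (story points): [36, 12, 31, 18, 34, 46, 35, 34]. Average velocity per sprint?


Formula: Avg velocity = Total points / Number of sprints
Points: [36, 12, 31, 18, 34, 46, 35, 34]
Sum = 36 + 12 + 31 + 18 + 34 + 46 + 35 + 34 = 246
Avg velocity = 246 / 8 = 30.75 points/sprint

30.75 points/sprint


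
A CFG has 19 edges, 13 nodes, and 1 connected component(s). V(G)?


Formula: V(G) = E - N + 2P
V(G) = 19 - 13 + 2*1
V(G) = 6 + 2
V(G) = 8

8


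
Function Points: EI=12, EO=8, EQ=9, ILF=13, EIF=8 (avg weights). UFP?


UFP = EI*4 + EO*5 + EQ*4 + ILF*10 + EIF*7
UFP = 12*4 + 8*5 + 9*4 + 13*10 + 8*7
UFP = 48 + 40 + 36 + 130 + 56
UFP = 310

310


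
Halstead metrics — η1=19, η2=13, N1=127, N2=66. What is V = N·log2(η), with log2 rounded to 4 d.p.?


Formula: V = N * log2(η), where N = N1 + N2 and η = η1 + η2
η = 19 + 13 = 32
N = 127 + 66 = 193
log2(32) ≈ 5.0000
V = 193 * 5.0000 = 965.00

965.00


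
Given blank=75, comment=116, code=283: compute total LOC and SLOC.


Total LOC = blank + comment + code
Total LOC = 75 + 116 + 283 = 474
SLOC (source only) = code = 283

Total LOC: 474, SLOC: 283


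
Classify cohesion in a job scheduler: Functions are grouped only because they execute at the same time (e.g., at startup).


Reasoning: Related by timing only
Type: Temporal cohesion

Temporal cohesion


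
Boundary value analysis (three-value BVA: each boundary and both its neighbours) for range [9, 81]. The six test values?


Range: [9, 81]
Boundaries: just below min, min, min+1, max-1, max, just above max
Values: [8, 9, 10, 80, 81, 82]

[8, 9, 10, 80, 81, 82]


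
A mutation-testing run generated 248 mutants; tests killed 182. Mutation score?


Mutation score = killed / total * 100
Mutation score = 182 / 248 * 100
Mutation score = 73.39%

73.39%


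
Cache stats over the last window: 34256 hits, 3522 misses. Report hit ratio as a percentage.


Formula: hit rate = hits / (hits + misses) * 100
hit rate = 34256 / (34256 + 3522) * 100
hit rate = 34256 / 37778 * 100
hit rate = 90.68%

90.68%


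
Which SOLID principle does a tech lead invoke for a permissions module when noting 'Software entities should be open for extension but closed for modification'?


This describes the Open/Closed Principle (OCP)

Open/Closed Principle (OCP)


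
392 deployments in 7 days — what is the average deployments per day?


Formula: deployments per day = releases / days
= 392 / 7
= 56.0 deploys/day
(equivalently, 392.0 deploys/week)

56.0 deploys/day


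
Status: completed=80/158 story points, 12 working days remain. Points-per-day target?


Formula: Required rate = Remaining points / Days left
Remaining = 158 - 80 = 78 points
Required rate = 78 / 12 = 6.5 points/day

6.5 points/day


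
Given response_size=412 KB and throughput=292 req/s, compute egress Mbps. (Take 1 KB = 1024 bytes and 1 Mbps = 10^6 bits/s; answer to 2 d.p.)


Formula: Mbps = payload_bytes * RPS * 8 / 1e6
Payload per request = 412 KB = 412 * 1024 = 421888 bytes
Total bytes/sec = 421888 * 292 = 123191296
Total bits/sec = 123191296 * 8 = 985530368
Mbps = 985530368 / 1e6 = 985.53

985.53 Mbps


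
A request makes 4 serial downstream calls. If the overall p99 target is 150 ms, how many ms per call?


Formula: per_stage = total_budget / stages
per_stage = 150 / 4
per_stage = 37.5 ms

37.5 ms


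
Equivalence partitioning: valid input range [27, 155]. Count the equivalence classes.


Valid range: [27, 155]
Class 1: x < 27 — invalid
Class 2: 27 ≤ x ≤ 155 — valid
Class 3: x > 155 — invalid
Total equivalence classes: 3

3 equivalence classes


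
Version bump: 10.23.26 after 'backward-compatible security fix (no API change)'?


Current: 10.23.26
Change category: 'backward-compatible security fix (no API change)' → patch bump
SemVer rule: patch bump → increment PATCH (MAJOR and MINOR unchanged)
New: 10.23.27

10.23.27


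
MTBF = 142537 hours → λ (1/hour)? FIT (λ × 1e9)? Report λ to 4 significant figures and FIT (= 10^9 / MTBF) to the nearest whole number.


Formula: λ = 1 / MTBF; FIT = λ × 1e9 = 1e9 / MTBF
λ = 1 / 142537 ≈ 7.016e-06 failures/hour
FIT = 1e9 / 142537 ≈ 7016 failures per 1e9 hours (nearest whole number)

λ = 7.016e-06 /h, FIT = 7016


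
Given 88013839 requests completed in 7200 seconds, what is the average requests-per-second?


Formula: throughput = requests / seconds
throughput = 88013839 / 7200
throughput = 12224.14 requests/second

12224.14 requests/second


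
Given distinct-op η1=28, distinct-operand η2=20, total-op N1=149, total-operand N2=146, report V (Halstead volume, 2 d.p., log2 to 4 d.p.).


Formula: V = N * log2(η), where N = N1 + N2 and η = η1 + η2
η = 28 + 20 = 48
N = 149 + 146 = 295
log2(48) ≈ 5.5850
V = 295 * 5.5850 = 1647.58

1647.58


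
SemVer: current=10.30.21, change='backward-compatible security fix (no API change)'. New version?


Current: 10.30.21
Change category: 'backward-compatible security fix (no API change)' → patch bump
SemVer rule: patch bump → increment PATCH (MAJOR and MINOR unchanged)
New: 10.30.22

10.30.22


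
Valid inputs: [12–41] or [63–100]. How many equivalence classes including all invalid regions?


Valid ranges: [12,41] and [63,100]
Class 1: x < 12 — invalid
Class 2: 12 ≤ x ≤ 41 — valid
Class 3: 41 < x < 63 — invalid (gap between ranges)
Class 4: 63 ≤ x ≤ 100 — valid
Class 5: x > 100 — invalid
Total equivalence classes: 5

5 equivalence classes


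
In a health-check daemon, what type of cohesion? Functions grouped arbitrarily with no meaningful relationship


Reasoning: Worst: random grouping
Type: Coincidental cohesion

Coincidental cohesion


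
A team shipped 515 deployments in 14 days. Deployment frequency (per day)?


Formula: deployments per day = releases / days
= 515 / 14
= 36.786 deploys/day
(equivalently, 257.5 deploys/week)

36.786 deploys/day


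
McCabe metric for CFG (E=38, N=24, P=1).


Formula: V(G) = E - N + 2P
V(G) = 38 - 24 + 2*1
V(G) = 14 + 2
V(G) = 16

16


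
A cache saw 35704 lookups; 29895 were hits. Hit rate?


Formula: hit rate = hits / (hits + misses) * 100
hit rate = 29895 / (29895 + 5809) * 100
hit rate = 29895 / 35704 * 100
hit rate = 83.73%

83.73%


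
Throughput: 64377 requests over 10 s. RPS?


Formula: throughput = requests / seconds
throughput = 64377 / 10
throughput = 6437.7 requests/second

6437.7 requests/second


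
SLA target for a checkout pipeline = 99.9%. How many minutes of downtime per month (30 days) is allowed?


Formula: allowed downtime = period * (100 - SLA) / 100
Period (month (30 days)) = 43200 minutes
Unavailability fraction = (100 - 99.9) / 100
Allowed downtime = 43200 * (100 - 99.9) / 100
Allowed downtime = 43.2 minutes

43.2 minutes


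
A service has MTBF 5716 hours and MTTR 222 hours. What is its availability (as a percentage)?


Availability = MTBF / (MTBF + MTTR)
Availability = 5716 / (5716 + 222)
Availability = 5716 / 5938
Availability = 96.2614%

96.2614%


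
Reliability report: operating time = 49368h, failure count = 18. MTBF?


Formula: MTBF = Total operating time / Number of failures
MTBF = 49368 / 18
MTBF = 2742.67 hours

2742.67 hours


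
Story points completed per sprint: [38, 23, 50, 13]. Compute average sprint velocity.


Formula: Avg velocity = Total points / Number of sprints
Points: [38, 23, 50, 13]
Sum = 38 + 23 + 50 + 13 = 124
Avg velocity = 124 / 4 = 31.0 points/sprint

31.0 points/sprint


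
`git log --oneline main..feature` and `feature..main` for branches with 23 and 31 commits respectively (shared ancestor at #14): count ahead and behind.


Common ancestor: commit #14
feature commits after divergence: 23 - 14 = 9
main commits after divergence: 31 - 14 = 17
feature is 9 commits ahead of main
main is 17 commits ahead of feature

feature ahead: 9, main ahead: 17


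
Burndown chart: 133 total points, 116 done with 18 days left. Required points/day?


Formula: Required rate = Remaining points / Days left
Remaining = 133 - 116 = 17 points
Required rate = 17 / 18 = 0.94 points/day

0.94 points/day


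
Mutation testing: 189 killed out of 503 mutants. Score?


Mutation score = killed / total * 100
Mutation score = 189 / 503 * 100
Mutation score = 37.57%

37.57%


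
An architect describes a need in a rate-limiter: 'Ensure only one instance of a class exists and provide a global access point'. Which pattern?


This matches the Singleton pattern

Singleton


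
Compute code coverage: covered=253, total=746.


Coverage = covered / total * 100
Coverage = 253 / 746 * 100
Coverage = 33.91%

33.91%


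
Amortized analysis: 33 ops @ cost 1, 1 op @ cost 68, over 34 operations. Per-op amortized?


Formula: Amortized cost = Total cost / Operations
Total cost = (33 * 1) + (1 * 68)
Total cost = 33 + 68 = 101
Amortized = 101 / 34 = 2.9706

2.9706


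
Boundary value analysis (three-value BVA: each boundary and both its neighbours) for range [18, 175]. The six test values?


Range: [18, 175]
Boundaries: just below min, min, min+1, max-1, max, just above max
Values: [17, 18, 19, 174, 175, 176]

[17, 18, 19, 174, 175, 176]


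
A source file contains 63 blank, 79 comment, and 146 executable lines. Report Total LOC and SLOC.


Total LOC = blank + comment + code
Total LOC = 63 + 79 + 146 = 288
SLOC (source only) = code = 146

Total LOC: 288, SLOC: 146


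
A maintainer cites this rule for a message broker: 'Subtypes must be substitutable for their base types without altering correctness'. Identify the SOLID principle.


This describes the Liskov Substitution Principle (LSP)

Liskov Substitution Principle (LSP)


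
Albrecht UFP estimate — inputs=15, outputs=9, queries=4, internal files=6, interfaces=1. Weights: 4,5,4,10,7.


UFP = EI*4 + EO*5 + EQ*4 + ILF*10 + EIF*7
UFP = 15*4 + 9*5 + 4*4 + 6*10 + 1*7
UFP = 60 + 45 + 16 + 60 + 7
UFP = 188

188


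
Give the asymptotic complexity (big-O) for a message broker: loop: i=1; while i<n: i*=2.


Reasoning: i doubles each step so iterations are log2(n)
Complexity: O(log n)

O(log n)


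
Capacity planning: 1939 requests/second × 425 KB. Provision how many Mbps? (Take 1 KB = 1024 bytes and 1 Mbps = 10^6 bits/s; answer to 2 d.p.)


Formula: Mbps = payload_bytes * RPS * 8 / 1e6
Payload per request = 425 KB = 425 * 1024 = 435200 bytes
Total bytes/sec = 435200 * 1939 = 843852800
Total bits/sec = 843852800 * 8 = 6750822400
Mbps = 6750822400 / 1e6 = 6750.82

6750.82 Mbps


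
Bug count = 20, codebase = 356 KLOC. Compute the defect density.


Defect density = defects / KLOC
Defect density = 20 / 356
Defect density = 0.056 defects/KLOC

0.056 defects/KLOC


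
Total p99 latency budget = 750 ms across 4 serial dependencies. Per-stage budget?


Formula: per_stage = total_budget / stages
per_stage = 750 / 4
per_stage = 187.5 ms

187.5 ms


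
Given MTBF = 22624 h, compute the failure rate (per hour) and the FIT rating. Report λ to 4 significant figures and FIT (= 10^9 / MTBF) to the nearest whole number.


Formula: λ = 1 / MTBF; FIT = λ × 1e9 = 1e9 / MTBF
λ = 1 / 22624 ≈ 4.420e-05 failures/hour
FIT = 1e9 / 22624 ≈ 44201 failures per 1e9 hours (nearest whole number)

λ = 4.420e-05 /h, FIT = 44201


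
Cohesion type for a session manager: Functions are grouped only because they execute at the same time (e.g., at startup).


Reasoning: Related by timing only
Type: Temporal cohesion

Temporal cohesion


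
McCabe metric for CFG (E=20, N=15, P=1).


Formula: V(G) = E - N + 2P
V(G) = 20 - 15 + 2*1
V(G) = 5 + 2
V(G) = 7

7


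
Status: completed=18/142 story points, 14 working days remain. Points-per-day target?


Formula: Required rate = Remaining points / Days left
Remaining = 142 - 18 = 124 points
Required rate = 124 / 14 = 8.86 points/day

8.86 points/day


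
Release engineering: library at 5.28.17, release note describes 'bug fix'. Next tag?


Current: 5.28.17
Change category: 'bug fix' → patch bump
SemVer rule: patch bump → increment PATCH (MAJOR and MINOR unchanged)
New: 5.28.18

5.28.18


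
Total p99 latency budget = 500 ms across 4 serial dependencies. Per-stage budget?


Formula: per_stage = total_budget / stages
per_stage = 500 / 4
per_stage = 125.0 ms

125.0 ms


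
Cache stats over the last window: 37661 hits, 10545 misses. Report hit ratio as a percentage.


Formula: hit rate = hits / (hits + misses) * 100
hit rate = 37661 / (37661 + 10545) * 100
hit rate = 37661 / 48206 * 100
hit rate = 78.13%

78.13%


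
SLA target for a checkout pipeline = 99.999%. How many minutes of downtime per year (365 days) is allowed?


Formula: allowed downtime = period * (100 - SLA) / 100
Period (year (365 days)) = 525600 minutes
Unavailability fraction = (100 - 99.999) / 100
Allowed downtime = 525600 * (100 - 99.999) / 100
Allowed downtime = 5.256 minutes

5.256 minutes


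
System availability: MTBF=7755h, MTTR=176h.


Availability = MTBF / (MTBF + MTTR)
Availability = 7755 / (7755 + 176)
Availability = 7755 / 7931
Availability = 97.7809%

97.7809%


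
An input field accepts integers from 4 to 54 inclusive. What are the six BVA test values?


Range: [4, 54]
Boundaries: just below min, min, min+1, max-1, max, just above max
Values: [3, 4, 5, 53, 54, 55]

[3, 4, 5, 53, 54, 55]


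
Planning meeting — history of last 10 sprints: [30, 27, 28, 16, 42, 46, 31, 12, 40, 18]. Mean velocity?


Formula: Avg velocity = Total points / Number of sprints
Points: [30, 27, 28, 16, 42, 46, 31, 12, 40, 18]
Sum = 30 + 27 + 28 + 16 + 42 + 46 + 31 + 12 + 40 + 18 = 290
Avg velocity = 290 / 10 = 29.0 points/sprint

29.0 points/sprint


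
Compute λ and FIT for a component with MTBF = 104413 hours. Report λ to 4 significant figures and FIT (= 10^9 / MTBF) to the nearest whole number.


Formula: λ = 1 / MTBF; FIT = λ × 1e9 = 1e9 / MTBF
λ = 1 / 104413 ≈ 9.577e-06 failures/hour
FIT = 1e9 / 104413 ≈ 9577 failures per 1e9 hours (nearest whole number)

λ = 9.577e-06 /h, FIT = 9577


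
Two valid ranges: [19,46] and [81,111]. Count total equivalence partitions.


Valid ranges: [19,46] and [81,111]
Class 1: x < 19 — invalid
Class 2: 19 ≤ x ≤ 46 — valid
Class 3: 46 < x < 81 — invalid (gap between ranges)
Class 4: 81 ≤ x ≤ 111 — valid
Class 5: x > 111 — invalid
Total equivalence classes: 5

5 equivalence classes


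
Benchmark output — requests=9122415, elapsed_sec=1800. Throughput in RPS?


Formula: throughput = requests / seconds
throughput = 9122415 / 1800
throughput = 5068.01 requests/second

5068.01 requests/second


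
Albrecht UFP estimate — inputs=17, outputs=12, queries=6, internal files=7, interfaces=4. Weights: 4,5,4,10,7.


UFP = EI*4 + EO*5 + EQ*4 + ILF*10 + EIF*7
UFP = 17*4 + 12*5 + 6*4 + 7*10 + 4*7
UFP = 68 + 60 + 24 + 70 + 28
UFP = 250

250


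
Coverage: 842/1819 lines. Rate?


Coverage = covered / total * 100
Coverage = 842 / 1819 * 100
Coverage = 46.29%

46.29%


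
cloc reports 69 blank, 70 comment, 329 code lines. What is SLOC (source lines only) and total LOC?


Total LOC = blank + comment + code
Total LOC = 69 + 70 + 329 = 468
SLOC (source only) = code = 329

Total LOC: 468, SLOC: 329


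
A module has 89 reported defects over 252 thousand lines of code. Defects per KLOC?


Defect density = defects / KLOC
Defect density = 89 / 252
Defect density = 0.353 defects/KLOC

0.353 defects/KLOC


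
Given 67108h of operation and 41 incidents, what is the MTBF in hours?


Formula: MTBF = Total operating time / Number of failures
MTBF = 67108 / 41
MTBF = 1636.78 hours

1636.78 hours


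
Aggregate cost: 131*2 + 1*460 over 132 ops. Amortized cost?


Formula: Amortized cost = Total cost / Operations
Total cost = (131 * 2) + (1 * 460)
Total cost = 262 + 460 = 722
Amortized = 722 / 132 = 5.4697

5.4697


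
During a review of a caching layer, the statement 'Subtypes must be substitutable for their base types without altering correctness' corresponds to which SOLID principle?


This describes the Liskov Substitution Principle (LSP)

Liskov Substitution Principle (LSP)


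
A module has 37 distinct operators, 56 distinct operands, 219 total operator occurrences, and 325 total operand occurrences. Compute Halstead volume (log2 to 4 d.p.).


Formula: V = N * log2(η), where N = N1 + N2 and η = η1 + η2
η = 37 + 56 = 93
N = 219 + 325 = 544
log2(93) ≈ 6.5392
V = 544 * 6.5392 = 3557.32

3557.32


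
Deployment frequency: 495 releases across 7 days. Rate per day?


Formula: deployments per day = releases / days
= 495 / 7
= 70.714 deploys/day
(equivalently, 495.0 deploys/week)

70.714 deploys/day


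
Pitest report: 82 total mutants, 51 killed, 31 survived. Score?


Mutation score = killed / total * 100
Mutation score = 51 / 82 * 100
Mutation score = 62.2%

62.2%


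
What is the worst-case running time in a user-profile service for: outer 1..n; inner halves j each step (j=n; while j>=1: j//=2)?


Reasoning: n times log n
Complexity: O(n log n)

O(n log n)


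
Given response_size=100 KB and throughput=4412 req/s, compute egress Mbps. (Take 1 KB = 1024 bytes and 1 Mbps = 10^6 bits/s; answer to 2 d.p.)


Formula: Mbps = payload_bytes * RPS * 8 / 1e6
Payload per request = 100 KB = 100 * 1024 = 102400 bytes
Total bytes/sec = 102400 * 4412 = 451788800
Total bits/sec = 451788800 * 8 = 3614310400
Mbps = 3614310400 / 1e6 = 3614.31

3614.31 Mbps


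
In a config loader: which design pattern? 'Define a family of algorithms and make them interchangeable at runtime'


This matches the Strategy pattern

Strategy


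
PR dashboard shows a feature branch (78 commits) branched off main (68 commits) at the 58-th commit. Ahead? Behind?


Common ancestor: commit #58
feature commits after divergence: 78 - 58 = 20
main commits after divergence: 68 - 58 = 10
feature is 20 commits ahead of main
main is 10 commits ahead of feature

feature ahead: 20, main ahead: 10


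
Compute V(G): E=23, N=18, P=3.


Formula: V(G) = E - N + 2P
V(G) = 23 - 18 + 2*3
V(G) = 5 + 6
V(G) = 11

11


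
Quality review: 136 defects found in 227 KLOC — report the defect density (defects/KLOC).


Defect density = defects / KLOC
Defect density = 136 / 227
Defect density = 0.599 defects/KLOC

0.599 defects/KLOC


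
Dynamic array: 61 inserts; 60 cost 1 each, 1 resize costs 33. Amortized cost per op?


Formula: Amortized cost = Total cost / Operations
Total cost = (60 * 1) + (1 * 33)
Total cost = 60 + 33 = 93
Amortized = 93 / 61 = 1.5246

1.5246


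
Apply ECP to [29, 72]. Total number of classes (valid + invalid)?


Valid range: [29, 72]
Class 1: x < 29 — invalid
Class 2: 29 ≤ x ≤ 72 — valid
Class 3: x > 72 — invalid
Total equivalence classes: 3

3 equivalence classes


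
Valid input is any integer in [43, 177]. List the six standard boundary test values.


Range: [43, 177]
Boundaries: just below min, min, min+1, max-1, max, just above max
Values: [42, 43, 44, 176, 177, 178]

[42, 43, 44, 176, 177, 178]


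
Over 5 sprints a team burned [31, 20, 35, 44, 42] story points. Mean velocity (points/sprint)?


Formula: Avg velocity = Total points / Number of sprints
Points: [31, 20, 35, 44, 42]
Sum = 31 + 20 + 35 + 44 + 42 = 172
Avg velocity = 172 / 5 = 34.4 points/sprint

34.4 points/sprint


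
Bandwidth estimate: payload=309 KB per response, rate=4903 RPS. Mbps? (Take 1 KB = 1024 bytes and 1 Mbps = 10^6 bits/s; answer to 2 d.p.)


Formula: Mbps = payload_bytes * RPS * 8 / 1e6
Payload per request = 309 KB = 309 * 1024 = 316416 bytes
Total bytes/sec = 316416 * 4903 = 1551387648
Total bits/sec = 1551387648 * 8 = 12411101184
Mbps = 12411101184 / 1e6 = 12411.1

12411.1 Mbps


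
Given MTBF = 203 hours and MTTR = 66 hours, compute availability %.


Availability = MTBF / (MTBF + MTTR)
Availability = 203 / (203 + 66)
Availability = 203 / 269
Availability = 75.4647%

75.4647%


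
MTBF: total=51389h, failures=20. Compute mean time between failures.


Formula: MTBF = Total operating time / Number of failures
MTBF = 51389 / 20
MTBF = 2569.45 hours

2569.45 hours


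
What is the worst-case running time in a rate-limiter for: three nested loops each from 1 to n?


Reasoning: three levels of nesting over n
Complexity: O(n^3)

O(n^3)


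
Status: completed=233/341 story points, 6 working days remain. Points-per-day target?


Formula: Required rate = Remaining points / Days left
Remaining = 341 - 233 = 108 points
Required rate = 108 / 6 = 18.0 points/day

18.0 points/day


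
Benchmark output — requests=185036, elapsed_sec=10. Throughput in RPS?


Formula: throughput = requests / seconds
throughput = 185036 / 10
throughput = 18503.6 requests/second

18503.6 requests/second


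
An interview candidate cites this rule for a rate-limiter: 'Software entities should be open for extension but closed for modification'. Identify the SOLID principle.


This describes the Open/Closed Principle (OCP)

Open/Closed Principle (OCP)


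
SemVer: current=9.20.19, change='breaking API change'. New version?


Current: 9.20.19
Change category: 'breaking API change' → major bump
SemVer rule: major bump → increment MAJOR, reset MINOR and PATCH to 0
New: 10.0.0

10.0.0


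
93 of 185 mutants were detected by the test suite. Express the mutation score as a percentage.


Mutation score = killed / total * 100
Mutation score = 93 / 185 * 100
Mutation score = 50.27%

50.27%


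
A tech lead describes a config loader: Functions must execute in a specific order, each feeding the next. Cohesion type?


Reasoning: Output of one is input to next
Type: Sequential cohesion

Sequential cohesion


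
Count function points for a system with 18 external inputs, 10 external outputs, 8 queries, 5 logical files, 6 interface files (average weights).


UFP = EI*4 + EO*5 + EQ*4 + ILF*10 + EIF*7
UFP = 18*4 + 10*5 + 8*4 + 5*10 + 6*7
UFP = 72 + 50 + 32 + 50 + 42
UFP = 246

246


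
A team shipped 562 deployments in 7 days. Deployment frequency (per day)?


Formula: deployments per day = releases / days
= 562 / 7
= 80.286 deploys/day
(equivalently, 562.0 deploys/week)

80.286 deploys/day


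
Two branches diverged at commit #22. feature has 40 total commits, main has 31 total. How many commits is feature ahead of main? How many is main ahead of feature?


Common ancestor: commit #22
feature commits after divergence: 40 - 22 = 18
main commits after divergence: 31 - 22 = 9
feature is 18 commits ahead of main
main is 9 commits ahead of feature

feature ahead: 18, main ahead: 9


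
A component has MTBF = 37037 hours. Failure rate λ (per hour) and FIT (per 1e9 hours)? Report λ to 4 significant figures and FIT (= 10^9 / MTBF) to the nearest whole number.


Formula: λ = 1 / MTBF; FIT = λ × 1e9 = 1e9 / MTBF
λ = 1 / 37037 ≈ 2.700e-05 failures/hour
FIT = 1e9 / 37037 ≈ 27000 failures per 1e9 hours (nearest whole number)

λ = 2.700e-05 /h, FIT = 27000


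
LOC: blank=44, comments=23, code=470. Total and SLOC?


Total LOC = blank + comment + code
Total LOC = 44 + 23 + 470 = 537
SLOC (source only) = code = 470

Total LOC: 537, SLOC: 470


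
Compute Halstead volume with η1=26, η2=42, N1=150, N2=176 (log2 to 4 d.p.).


Formula: V = N * log2(η), where N = N1 + N2 and η = η1 + η2
η = 26 + 42 = 68
N = 150 + 176 = 326
log2(68) ≈ 6.0875
V = 326 * 6.0875 = 1984.53

1984.53


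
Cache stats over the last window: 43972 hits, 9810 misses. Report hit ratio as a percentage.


Formula: hit rate = hits / (hits + misses) * 100
hit rate = 43972 / (43972 + 9810) * 100
hit rate = 43972 / 53782 * 100
hit rate = 81.76%

81.76%


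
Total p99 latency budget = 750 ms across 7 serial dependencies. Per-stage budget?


Formula: per_stage = total_budget / stages
per_stage = 750 / 7
per_stage = 107.14 ms

107.14 ms


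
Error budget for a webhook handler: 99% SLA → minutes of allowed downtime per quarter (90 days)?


Formula: allowed downtime = period * (100 - SLA) / 100
Period (quarter (90 days)) = 129600 minutes
Unavailability fraction = (100 - 99.0) / 100
Allowed downtime = 129600 * (100 - 99.0) / 100
Allowed downtime = 1296.0 minutes

1296.0 minutes


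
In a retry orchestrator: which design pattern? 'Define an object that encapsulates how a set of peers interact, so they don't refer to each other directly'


This matches the Mediator pattern

Mediator


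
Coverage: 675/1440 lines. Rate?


Coverage = covered / total * 100
Coverage = 675 / 1440 * 100
Coverage = 46.88%

46.88%


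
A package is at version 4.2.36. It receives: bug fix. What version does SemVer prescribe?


Current: 4.2.36
Change category: 'bug fix' → patch bump
SemVer rule: patch bump → increment PATCH (MAJOR and MINOR unchanged)
New: 4.2.37

4.2.37


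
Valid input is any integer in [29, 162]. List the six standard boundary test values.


Range: [29, 162]
Boundaries: just below min, min, min+1, max-1, max, just above max
Values: [28, 29, 30, 161, 162, 163]

[28, 29, 30, 161, 162, 163]


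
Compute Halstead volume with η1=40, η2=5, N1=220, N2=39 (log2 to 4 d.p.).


Formula: V = N * log2(η), where N = N1 + N2 and η = η1 + η2
η = 40 + 5 = 45
N = 220 + 39 = 259
log2(45) ≈ 5.4919
V = 259 * 5.4919 = 1422.40

1422.40


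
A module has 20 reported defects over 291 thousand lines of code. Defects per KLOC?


Defect density = defects / KLOC
Defect density = 20 / 291
Defect density = 0.069 defects/KLOC

0.069 defects/KLOC


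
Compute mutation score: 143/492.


Mutation score = killed / total * 100
Mutation score = 143 / 492 * 100
Mutation score = 29.07%

29.07%


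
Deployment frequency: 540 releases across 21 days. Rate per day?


Formula: deployments per day = releases / days
= 540 / 21
= 25.714 deploys/day
(equivalently, 180.0 deploys/week)

25.714 deploys/day


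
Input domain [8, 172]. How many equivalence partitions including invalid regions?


Valid range: [8, 172]
Class 1: x < 8 — invalid
Class 2: 8 ≤ x ≤ 172 — valid
Class 3: x > 172 — invalid
Total equivalence classes: 3

3 equivalence classes


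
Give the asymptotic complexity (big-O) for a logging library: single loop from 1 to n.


Reasoning: one pass through n items
Complexity: O(n)

O(n)


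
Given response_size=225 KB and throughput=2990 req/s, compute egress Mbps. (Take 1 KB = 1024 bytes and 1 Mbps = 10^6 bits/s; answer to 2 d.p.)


Formula: Mbps = payload_bytes * RPS * 8 / 1e6
Payload per request = 225 KB = 225 * 1024 = 230400 bytes
Total bytes/sec = 230400 * 2990 = 688896000
Total bits/sec = 688896000 * 8 = 5511168000
Mbps = 5511168000 / 1e6 = 5511.17

5511.17 Mbps


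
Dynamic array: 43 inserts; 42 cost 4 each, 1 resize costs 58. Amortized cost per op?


Formula: Amortized cost = Total cost / Operations
Total cost = (42 * 4) + (1 * 58)
Total cost = 168 + 58 = 226
Amortized = 226 / 43 = 5.2558

5.2558


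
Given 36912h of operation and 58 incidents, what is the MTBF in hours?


Formula: MTBF = Total operating time / Number of failures
MTBF = 36912 / 58
MTBF = 636.41 hours

636.41 hours


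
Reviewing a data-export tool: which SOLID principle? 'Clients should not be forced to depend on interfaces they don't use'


This describes the Interface Segregation Principle (ISP)

Interface Segregation Principle (ISP)


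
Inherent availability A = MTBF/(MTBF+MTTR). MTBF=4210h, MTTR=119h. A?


Availability = MTBF / (MTBF + MTTR)
Availability = 4210 / (4210 + 119)
Availability = 4210 / 4329
Availability = 97.2511%

97.2511%


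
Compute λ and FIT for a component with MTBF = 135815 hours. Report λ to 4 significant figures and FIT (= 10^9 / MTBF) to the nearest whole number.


Formula: λ = 1 / MTBF; FIT = λ × 1e9 = 1e9 / MTBF
λ = 1 / 135815 ≈ 7.363e-06 failures/hour
FIT = 1e9 / 135815 ≈ 7363 failures per 1e9 hours (nearest whole number)

λ = 7.363e-06 /h, FIT = 7363


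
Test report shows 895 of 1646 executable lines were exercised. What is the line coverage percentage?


Coverage = covered / total * 100
Coverage = 895 / 1646 * 100
Coverage = 54.37%

54.37%


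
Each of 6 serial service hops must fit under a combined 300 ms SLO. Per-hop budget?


Formula: per_stage = total_budget / stages
per_stage = 300 / 6
per_stage = 50.0 ms

50.0 ms


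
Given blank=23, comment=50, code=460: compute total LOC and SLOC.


Total LOC = blank + comment + code
Total LOC = 23 + 50 + 460 = 533
SLOC (source only) = code = 460

Total LOC: 533, SLOC: 460


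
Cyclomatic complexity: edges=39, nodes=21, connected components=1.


Formula: V(G) = E - N + 2P
V(G) = 39 - 21 + 2*1
V(G) = 18 + 2
V(G) = 20

20


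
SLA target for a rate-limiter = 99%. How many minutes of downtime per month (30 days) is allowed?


Formula: allowed downtime = period * (100 - SLA) / 100
Period (month (30 days)) = 43200 minutes
Unavailability fraction = (100 - 99.0) / 100
Allowed downtime = 43200 * (100 - 99.0) / 100
Allowed downtime = 432.0 minutes

432.0 minutes


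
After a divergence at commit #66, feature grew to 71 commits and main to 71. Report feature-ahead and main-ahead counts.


Common ancestor: commit #66
feature commits after divergence: 71 - 66 = 5
main commits after divergence: 71 - 66 = 5
feature is 5 commits ahead of main
main is 5 commits ahead of feature

feature ahead: 5, main ahead: 5


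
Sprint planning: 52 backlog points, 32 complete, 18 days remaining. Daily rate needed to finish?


Formula: Required rate = Remaining points / Days left
Remaining = 52 - 32 = 20 points
Required rate = 20 / 18 = 1.11 points/day

1.11 points/day


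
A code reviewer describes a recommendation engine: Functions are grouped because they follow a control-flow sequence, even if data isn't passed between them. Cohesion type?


Reasoning: Grouped by order of execution within a routine, not by data flow
Type: Procedural cohesion

Procedural cohesion


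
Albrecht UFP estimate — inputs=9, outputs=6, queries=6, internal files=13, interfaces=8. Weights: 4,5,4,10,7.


UFP = EI*4 + EO*5 + EQ*4 + ILF*10 + EIF*7
UFP = 9*4 + 6*5 + 6*4 + 13*10 + 8*7
UFP = 36 + 30 + 24 + 130 + 56
UFP = 276

276


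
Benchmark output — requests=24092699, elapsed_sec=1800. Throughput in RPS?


Formula: throughput = requests / seconds
throughput = 24092699 / 1800
throughput = 13384.83 requests/second

13384.83 requests/second


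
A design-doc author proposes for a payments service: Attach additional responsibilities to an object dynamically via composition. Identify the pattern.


This matches the Decorator pattern

Decorator


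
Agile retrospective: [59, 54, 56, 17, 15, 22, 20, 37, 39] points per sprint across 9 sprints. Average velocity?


Formula: Avg velocity = Total points / Number of sprints
Points: [59, 54, 56, 17, 15, 22, 20, 37, 39]
Sum = 59 + 54 + 56 + 17 + 15 + 22 + 20 + 37 + 39 = 319
Avg velocity = 319 / 9 = 35.44 points/sprint

35.44 points/sprint


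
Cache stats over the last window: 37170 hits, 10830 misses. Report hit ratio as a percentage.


Formula: hit rate = hits / (hits + misses) * 100
hit rate = 37170 / (37170 + 10830) * 100
hit rate = 37170 / 48000 * 100
hit rate = 77.44%

77.44%


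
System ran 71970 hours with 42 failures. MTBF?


Formula: MTBF = Total operating time / Number of failures
MTBF = 71970 / 42
MTBF = 1713.57 hours

1713.57 hours


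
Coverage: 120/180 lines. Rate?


Coverage = covered / total * 100
Coverage = 120 / 180 * 100
Coverage = 66.67%

66.67%


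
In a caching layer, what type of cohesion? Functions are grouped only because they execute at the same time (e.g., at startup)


Reasoning: Related by timing only
Type: Temporal cohesion

Temporal cohesion


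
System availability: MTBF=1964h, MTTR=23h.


Availability = MTBF / (MTBF + MTTR)
Availability = 1964 / (1964 + 23)
Availability = 1964 / 1987
Availability = 98.8425%

98.8425%


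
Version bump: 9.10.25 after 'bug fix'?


Current: 9.10.25
Change category: 'bug fix' → patch bump
SemVer rule: patch bump → increment PATCH (MAJOR and MINOR unchanged)
New: 9.10.26

9.10.26


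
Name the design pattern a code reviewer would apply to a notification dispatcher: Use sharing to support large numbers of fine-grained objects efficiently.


This matches the Flyweight pattern

Flyweight


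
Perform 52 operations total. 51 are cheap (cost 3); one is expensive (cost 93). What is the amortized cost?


Formula: Amortized cost = Total cost / Operations
Total cost = (51 * 3) + (1 * 93)
Total cost = 153 + 93 = 246
Amortized = 246 / 52 = 4.7308

4.7308


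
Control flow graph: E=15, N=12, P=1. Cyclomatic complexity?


Formula: V(G) = E - N + 2P
V(G) = 15 - 12 + 2*1
V(G) = 3 + 2
V(G) = 5

5


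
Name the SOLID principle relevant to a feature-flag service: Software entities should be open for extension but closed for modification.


This describes the Open/Closed Principle (OCP)

Open/Closed Principle (OCP)


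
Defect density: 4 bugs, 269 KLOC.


Defect density = defects / KLOC
Defect density = 4 / 269
Defect density = 0.015 defects/KLOC

0.015 defects/KLOC


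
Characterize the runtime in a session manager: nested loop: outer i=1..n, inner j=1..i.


Reasoning: triangle: n(n+1)/2 ~ n^2/2
Complexity: O(n^2)

O(n^2)


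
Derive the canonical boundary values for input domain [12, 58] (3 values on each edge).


Range: [12, 58]
Boundaries: just below min, min, min+1, max-1, max, just above max
Values: [11, 12, 13, 57, 58, 59]

[11, 12, 13, 57, 58, 59]


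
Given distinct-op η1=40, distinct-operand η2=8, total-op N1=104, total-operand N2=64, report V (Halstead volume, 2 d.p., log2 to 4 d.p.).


Formula: V = N * log2(η), where N = N1 + N2 and η = η1 + η2
η = 40 + 8 = 48
N = 104 + 64 = 168
log2(48) ≈ 5.5850
V = 168 * 5.5850 = 938.28

938.28


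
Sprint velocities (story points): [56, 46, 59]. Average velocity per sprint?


Formula: Avg velocity = Total points / Number of sprints
Points: [56, 46, 59]
Sum = 56 + 46 + 59 = 161
Avg velocity = 161 / 3 = 53.67 points/sprint

53.67 points/sprint


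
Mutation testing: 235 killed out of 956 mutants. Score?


Mutation score = killed / total * 100
Mutation score = 235 / 956 * 100
Mutation score = 24.58%

24.58%


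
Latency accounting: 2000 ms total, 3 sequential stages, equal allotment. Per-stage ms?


Formula: per_stage = total_budget / stages
per_stage = 2000 / 3
per_stage = 666.67 ms

666.67 ms


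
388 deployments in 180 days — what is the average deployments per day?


Formula: deployments per day = releases / days
= 388 / 180
= 2.156 deploys/day
(equivalently, 15.09 deploys/week)

2.156 deploys/day


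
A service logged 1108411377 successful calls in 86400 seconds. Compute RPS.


Formula: throughput = requests / seconds
throughput = 1108411377 / 86400
throughput = 12828.84 requests/second

12828.84 requests/second


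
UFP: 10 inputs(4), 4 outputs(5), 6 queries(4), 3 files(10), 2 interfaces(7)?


UFP = EI*4 + EO*5 + EQ*4 + ILF*10 + EIF*7
UFP = 10*4 + 4*5 + 6*4 + 3*10 + 2*7
UFP = 40 + 20 + 24 + 30 + 14
UFP = 128

128


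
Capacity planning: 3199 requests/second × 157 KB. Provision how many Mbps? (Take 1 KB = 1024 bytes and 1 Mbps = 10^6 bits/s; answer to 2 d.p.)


Formula: Mbps = payload_bytes * RPS * 8 / 1e6
Payload per request = 157 KB = 157 * 1024 = 160768 bytes
Total bytes/sec = 160768 * 3199 = 514296832
Total bits/sec = 514296832 * 8 = 4114374656
Mbps = 4114374656 / 1e6 = 4114.37

4114.37 Mbps


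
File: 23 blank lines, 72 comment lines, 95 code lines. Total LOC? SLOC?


Total LOC = blank + comment + code
Total LOC = 23 + 72 + 95 = 190
SLOC (source only) = code = 95

Total LOC: 190, SLOC: 95


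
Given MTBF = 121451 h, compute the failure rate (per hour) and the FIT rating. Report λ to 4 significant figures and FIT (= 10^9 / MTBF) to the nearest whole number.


Formula: λ = 1 / MTBF; FIT = λ × 1e9 = 1e9 / MTBF
λ = 1 / 121451 ≈ 8.234e-06 failures/hour
FIT = 1e9 / 121451 ≈ 8234 failures per 1e9 hours (nearest whole number)

λ = 8.234e-06 /h, FIT = 8234


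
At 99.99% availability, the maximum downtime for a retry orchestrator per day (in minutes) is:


Formula: allowed downtime = period * (100 - SLA) / 100
Period (day) = 1440 minutes
Unavailability fraction = (100 - 99.99) / 100
Allowed downtime = 1440 * (100 - 99.99) / 100
Allowed downtime = 0.144 minutes

0.144 minutes


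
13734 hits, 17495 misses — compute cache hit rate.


Formula: hit rate = hits / (hits + misses) * 100
hit rate = 13734 / (13734 + 17495) * 100
hit rate = 13734 / 31229 * 100
hit rate = 43.98%

43.98%


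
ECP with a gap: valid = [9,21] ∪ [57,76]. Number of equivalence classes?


Valid ranges: [9,21] and [57,76]
Class 1: x < 9 — invalid
Class 2: 9 ≤ x ≤ 21 — valid
Class 3: 21 < x < 57 — invalid (gap between ranges)
Class 4: 57 ≤ x ≤ 76 — valid
Class 5: x > 76 — invalid
Total equivalence classes: 5

5 equivalence classes
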